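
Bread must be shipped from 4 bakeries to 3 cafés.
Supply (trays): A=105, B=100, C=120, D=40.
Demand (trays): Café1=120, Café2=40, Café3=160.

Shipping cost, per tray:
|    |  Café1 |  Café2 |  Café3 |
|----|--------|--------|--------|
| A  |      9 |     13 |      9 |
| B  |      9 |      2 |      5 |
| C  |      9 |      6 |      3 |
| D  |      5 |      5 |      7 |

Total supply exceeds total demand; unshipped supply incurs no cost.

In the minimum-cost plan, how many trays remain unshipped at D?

0

Minimum-cost shipments:
  A to Café1: 80 × 9 = 720
  B to Café2: 40 × 2 = 80
  B to Café3: 40 × 5 = 200
  C to Café3: 120 × 3 = 360
  D to Café1: 40 × 5 = 200
Total cost = 1560.
D ships 40 of its 40, leaving 0.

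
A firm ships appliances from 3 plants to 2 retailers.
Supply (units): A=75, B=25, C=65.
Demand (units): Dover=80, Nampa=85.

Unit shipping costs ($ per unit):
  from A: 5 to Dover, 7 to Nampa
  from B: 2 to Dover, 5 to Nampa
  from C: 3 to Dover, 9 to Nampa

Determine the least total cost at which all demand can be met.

An optimal shipping plan:
  A–Nampa: 75 × $7 = $525
  B–Dover: 15 × $2 = $30
  B–Nampa: 10 × $5 = $50
  C–Dover: 65 × $3 = $195
Total = 525 + 30 + 50 + 195 = $800.

800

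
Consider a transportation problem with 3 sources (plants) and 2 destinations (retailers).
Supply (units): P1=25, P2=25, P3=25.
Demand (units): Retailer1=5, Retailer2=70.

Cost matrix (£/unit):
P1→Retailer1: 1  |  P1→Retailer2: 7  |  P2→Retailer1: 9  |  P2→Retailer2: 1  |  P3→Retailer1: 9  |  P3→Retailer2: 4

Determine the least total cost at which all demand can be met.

One minimum-cost allocation:
  P1–Retailer1: 5 × £1 = £5
  P1–Retailer2: 20 × £7 = £140
  P2–Retailer2: 25 × £1 = £25
  P3–Retailer2: 25 × £4 = £100
Total = 5 + 140 + 25 + 100 = £270.
(Supply check: P1 ships 25; P2 ships 25; P3 ships 25.)

270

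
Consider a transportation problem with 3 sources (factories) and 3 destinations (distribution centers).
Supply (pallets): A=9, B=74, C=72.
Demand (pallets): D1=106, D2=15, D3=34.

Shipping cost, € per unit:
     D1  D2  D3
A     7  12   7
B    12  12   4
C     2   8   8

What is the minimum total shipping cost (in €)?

823

Optimal allocation:
  A–D1: 9 pallets
  B–D1: 25 pallets
  B–D2: 15 pallets
  B–D3: 34 pallets
  C–D1: 72 pallets
Total cost = €823.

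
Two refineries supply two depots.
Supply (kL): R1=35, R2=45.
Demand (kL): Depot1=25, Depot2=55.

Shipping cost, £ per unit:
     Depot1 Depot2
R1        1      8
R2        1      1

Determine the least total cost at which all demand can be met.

One minimum-cost allocation:
  R1 to Depot1: 25 × £1 = £25
  R1 to Depot2: 10 × £8 = £80
  R2 to Depot2: 45 × £1 = £45
Total = 25 + 80 + 45 = £150.

150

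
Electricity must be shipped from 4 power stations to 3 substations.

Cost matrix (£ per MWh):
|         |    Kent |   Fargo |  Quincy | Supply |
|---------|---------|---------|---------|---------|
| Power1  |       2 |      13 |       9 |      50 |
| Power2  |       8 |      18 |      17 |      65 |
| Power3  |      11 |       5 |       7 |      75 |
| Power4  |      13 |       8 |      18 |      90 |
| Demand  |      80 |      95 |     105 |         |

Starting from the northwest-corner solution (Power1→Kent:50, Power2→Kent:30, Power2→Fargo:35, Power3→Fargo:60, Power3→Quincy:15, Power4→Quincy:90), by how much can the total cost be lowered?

895

Current plan cost = 50·2 + 30·8 + 35·18 + 60·5 + 15·7 + 90·18 = £2995.
Optimal plan:
  Power1 to Kent: 15 × £2 = £30
  Power1 to Quincy: 35 × £9 = £315
  Power2 to Kent: 65 × £8 = £520
  Power3 to Fargo: 5 × £5 = £25
  Power3 to Quincy: 70 × £7 = £490
  Power4 to Fargo: 90 × £8 = £720
Optimal cost = £2100.
Saving = 2995 − 2100 = £895.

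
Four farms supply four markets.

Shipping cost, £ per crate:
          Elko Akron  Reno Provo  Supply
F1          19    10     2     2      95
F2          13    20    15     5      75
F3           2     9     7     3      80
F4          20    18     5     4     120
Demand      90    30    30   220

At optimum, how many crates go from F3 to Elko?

Solving gives:
  F1 to Akron: 30 crates
  F1 to Reno: 30 crates
  F1 to Provo: 35 crates
  F2 to Elko: 10 crates
  F2 to Provo: 65 crates
  F3 to Elko: 80 crates
  F4 to Provo: 120 crates
Total cost = £1525.
So F3→Elko carries 80 crates.

80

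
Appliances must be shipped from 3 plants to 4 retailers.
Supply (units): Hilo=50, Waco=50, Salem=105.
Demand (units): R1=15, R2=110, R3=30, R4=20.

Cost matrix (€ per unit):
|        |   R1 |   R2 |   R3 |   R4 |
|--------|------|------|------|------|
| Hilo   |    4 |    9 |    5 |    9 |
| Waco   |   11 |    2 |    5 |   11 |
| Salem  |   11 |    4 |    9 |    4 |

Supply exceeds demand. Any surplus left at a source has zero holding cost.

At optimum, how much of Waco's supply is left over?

0

An optimal plan:
  Hilo–R1: 15 units
  Hilo–R3: 30 units
  Waco–R2: 50 units
  Salem–R2: 60 units
  Salem–R4: 20 units
Total cost = €630.
Waco ships 50 of its 50, leaving 0.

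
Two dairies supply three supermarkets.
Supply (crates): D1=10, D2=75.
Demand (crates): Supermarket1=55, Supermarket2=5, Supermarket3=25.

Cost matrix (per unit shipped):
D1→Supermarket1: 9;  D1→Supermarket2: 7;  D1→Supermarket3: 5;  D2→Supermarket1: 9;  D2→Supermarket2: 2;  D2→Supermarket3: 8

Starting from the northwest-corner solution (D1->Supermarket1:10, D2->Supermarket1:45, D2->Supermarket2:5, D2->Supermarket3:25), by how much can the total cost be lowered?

30

Current plan cost = 10·9 + 45·9 + 5·2 + 25·8 = 705.
Optimal plan:
  D1→Supermarket3: 10 × 5 = 50
  D2→Supermarket1: 55 × 9 = 495
  D2→Supermarket2: 5 × 2 = 10
  D2→Supermarket3: 15 × 8 = 120
Optimal cost = 675.
Saving = 705 − 675 = 30.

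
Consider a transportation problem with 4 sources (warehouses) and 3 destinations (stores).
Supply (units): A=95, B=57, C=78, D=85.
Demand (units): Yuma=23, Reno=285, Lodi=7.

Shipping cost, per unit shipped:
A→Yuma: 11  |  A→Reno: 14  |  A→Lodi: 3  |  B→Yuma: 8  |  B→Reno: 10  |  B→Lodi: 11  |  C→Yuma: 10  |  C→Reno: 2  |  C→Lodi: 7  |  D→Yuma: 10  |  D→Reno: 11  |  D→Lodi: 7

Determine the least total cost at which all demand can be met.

2845

An optimal shipping plan:
  A to Yuma: 23 × 11 = 253
  A to Reno: 65 × 14 = 910
  A to Lodi: 7 × 3 = 21
  B to Reno: 57 × 10 = 570
  C to Reno: 78 × 2 = 156
  D to Reno: 85 × 11 = 935
Total = 253 + 910 + 21 + 570 + 156 + 935 = 2845.
(Supply check: A ships 95; B ships 57; C ships 78; D ships 85.)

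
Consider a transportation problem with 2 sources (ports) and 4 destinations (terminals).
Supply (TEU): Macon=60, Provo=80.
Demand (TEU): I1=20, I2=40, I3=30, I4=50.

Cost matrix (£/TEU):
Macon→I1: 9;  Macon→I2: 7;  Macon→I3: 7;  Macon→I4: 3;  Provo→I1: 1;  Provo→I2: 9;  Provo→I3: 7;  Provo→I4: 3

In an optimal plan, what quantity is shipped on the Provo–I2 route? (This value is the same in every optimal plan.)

Solving gives:
  Macon–I2: 40 × £7 = £280
  Macon–I3: 20 × £7 = £140
  Provo–I1: 20 × £1 = £20
  Provo–I3: 10 × £7 = £70
  Provo–I4: 50 × £3 = £150
Total cost = £660.
The route Provo→I2 is not used.

0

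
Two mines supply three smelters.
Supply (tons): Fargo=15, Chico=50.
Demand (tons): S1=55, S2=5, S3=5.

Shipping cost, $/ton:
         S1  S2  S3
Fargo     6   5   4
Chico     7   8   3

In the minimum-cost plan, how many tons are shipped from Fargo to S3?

0

The minimum-cost plan:
  Fargo→S1: 10 tons
  Fargo→S2: 5 tons
  Chico→S1: 45 tons
  Chico→S3: 5 tons
Total cost = $415.
The route Fargo→S3 is not used.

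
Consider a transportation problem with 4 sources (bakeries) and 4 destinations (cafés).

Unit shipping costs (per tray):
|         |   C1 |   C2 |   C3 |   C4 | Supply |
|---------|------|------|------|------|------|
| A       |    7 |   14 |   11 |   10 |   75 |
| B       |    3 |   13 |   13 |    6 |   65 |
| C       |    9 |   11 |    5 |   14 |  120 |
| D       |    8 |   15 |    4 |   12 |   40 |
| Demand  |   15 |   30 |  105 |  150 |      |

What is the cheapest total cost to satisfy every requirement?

2220

An optimal shipping plan:
  A->C4: 75 × 10 = 750
  B->C4: 65 × 6 = 390
  C->C1: 15 × 9 = 135
  C->C2: 30 × 11 = 330
  C->C3: 75 × 5 = 375
  D->C3: 30 × 4 = 120
  D->C4: 10 × 12 = 120
Total = 750 + 390 + 135 + 330 + 375 + 120 + 120 = 2220.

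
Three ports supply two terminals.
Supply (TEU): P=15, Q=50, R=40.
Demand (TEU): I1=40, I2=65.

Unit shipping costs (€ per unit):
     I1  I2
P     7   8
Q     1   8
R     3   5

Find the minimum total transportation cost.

440

Optimal allocation:
  P->I2: 15 TEU
  Q->I1: 40 TEU
  Q->I2: 10 TEU
  R->I2: 40 TEU
Total cost = €440.
(Supply check: P ships 15; Q ships 50; R ships 40.)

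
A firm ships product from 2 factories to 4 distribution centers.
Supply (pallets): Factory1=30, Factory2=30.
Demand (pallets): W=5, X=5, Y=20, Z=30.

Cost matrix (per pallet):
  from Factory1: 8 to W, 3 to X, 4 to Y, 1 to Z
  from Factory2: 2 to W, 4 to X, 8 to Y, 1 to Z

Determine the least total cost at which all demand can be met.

135

A cheapest plan:
  Factory1->X: 5 pallets
  Factory1->Y: 20 pallets
  Factory1->Z: 5 pallets
  Factory2->W: 5 pallets
  Factory2->Z: 25 pallets
Total cost = 135.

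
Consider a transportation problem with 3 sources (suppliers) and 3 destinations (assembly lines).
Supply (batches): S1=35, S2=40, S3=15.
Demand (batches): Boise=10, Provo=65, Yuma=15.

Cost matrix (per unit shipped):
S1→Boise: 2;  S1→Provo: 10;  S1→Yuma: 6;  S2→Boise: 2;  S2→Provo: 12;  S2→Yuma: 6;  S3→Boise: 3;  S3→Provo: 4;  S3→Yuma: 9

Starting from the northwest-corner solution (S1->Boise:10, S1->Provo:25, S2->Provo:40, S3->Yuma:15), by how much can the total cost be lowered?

185

Current plan cost = 10·2 + 25·10 + 40·12 + 15·9 = 885.
Optimal plan:
  S1 to Provo: 35 × 10 = 350
  S2 to Boise: 10 × 2 = 20
  S2 to Provo: 15 × 12 = 180
  S2 to Yuma: 15 × 6 = 90
  S3 to Provo: 15 × 4 = 60
Optimal cost = 700.
Saving = 885 − 700 = 185.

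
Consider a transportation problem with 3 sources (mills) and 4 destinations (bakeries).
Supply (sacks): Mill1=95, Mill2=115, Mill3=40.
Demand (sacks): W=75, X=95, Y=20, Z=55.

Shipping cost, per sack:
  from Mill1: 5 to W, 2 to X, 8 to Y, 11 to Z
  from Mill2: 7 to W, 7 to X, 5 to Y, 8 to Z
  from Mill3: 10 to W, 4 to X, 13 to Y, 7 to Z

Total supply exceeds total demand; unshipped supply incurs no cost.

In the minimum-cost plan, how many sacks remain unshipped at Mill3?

0

An optimal plan:
  Mill1 to X: 95 × 2 = 190
  Mill2 to W: 75 × 7 = 525
  Mill2 to Y: 20 × 5 = 100
  Mill2 to Z: 15 × 8 = 120
  Mill3 to Z: 40 × 7 = 280
Total cost = 1215.
Mill3 ships 40 of its 40, leaving 0.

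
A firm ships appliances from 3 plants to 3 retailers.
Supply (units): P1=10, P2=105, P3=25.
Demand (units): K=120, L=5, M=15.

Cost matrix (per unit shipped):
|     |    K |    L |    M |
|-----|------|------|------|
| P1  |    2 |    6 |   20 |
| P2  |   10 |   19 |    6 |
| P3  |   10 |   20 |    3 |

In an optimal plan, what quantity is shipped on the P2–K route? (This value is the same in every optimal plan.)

105

Optimal shipments:
  P1–K: 5 × 2 = 10
  P1–L: 5 × 6 = 30
  P2–K: 105 × 10 = 1050
  P3–K: 10 × 10 = 100
  P3–M: 15 × 3 = 45
Total cost = 1235.
So P2→K carries 105 units.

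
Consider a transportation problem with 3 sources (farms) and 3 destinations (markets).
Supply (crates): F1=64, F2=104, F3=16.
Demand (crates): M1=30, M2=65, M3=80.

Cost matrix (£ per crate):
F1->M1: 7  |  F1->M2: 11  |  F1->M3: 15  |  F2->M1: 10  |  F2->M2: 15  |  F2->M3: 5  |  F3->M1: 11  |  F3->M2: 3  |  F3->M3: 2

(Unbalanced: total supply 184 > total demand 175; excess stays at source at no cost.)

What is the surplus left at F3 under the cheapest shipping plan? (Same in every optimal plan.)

An optimal plan:
  F1→M1: 15 × £7 = £105
  F1→M2: 49 × £11 = £539
  F2→M1: 15 × £10 = £150
  F2→M3: 80 × £5 = £400
  F3→M2: 16 × £3 = £48
Total cost = £1242.
F3 ships 16 of its 16, leaving 0.

0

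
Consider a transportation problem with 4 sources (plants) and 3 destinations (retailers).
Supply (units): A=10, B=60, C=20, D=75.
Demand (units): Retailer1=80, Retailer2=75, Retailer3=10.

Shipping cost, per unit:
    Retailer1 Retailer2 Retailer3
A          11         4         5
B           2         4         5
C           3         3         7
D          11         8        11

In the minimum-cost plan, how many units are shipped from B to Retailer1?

60

The minimum-cost plan:
  A–Retailer3: 10 × 5 = 50
  B–Retailer1: 60 × 2 = 120
  C–Retailer1: 20 × 3 = 60
  D–Retailer2: 75 × 8 = 600
Total cost = 830.
So B→Retailer1 carries 60 units.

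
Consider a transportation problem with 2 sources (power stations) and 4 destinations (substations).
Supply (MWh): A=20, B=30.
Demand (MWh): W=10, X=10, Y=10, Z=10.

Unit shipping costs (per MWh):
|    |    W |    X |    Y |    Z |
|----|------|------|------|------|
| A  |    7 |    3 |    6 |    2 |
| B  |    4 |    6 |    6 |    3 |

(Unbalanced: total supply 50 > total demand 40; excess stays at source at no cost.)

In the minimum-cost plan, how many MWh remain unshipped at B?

10

Minimum-cost shipments:
  A–X: 10 MWh
  A–Z: 10 MWh
  B–W: 10 MWh
  B–Y: 10 MWh
Total cost = 150.
B ships 20 of its 30, leaving 10.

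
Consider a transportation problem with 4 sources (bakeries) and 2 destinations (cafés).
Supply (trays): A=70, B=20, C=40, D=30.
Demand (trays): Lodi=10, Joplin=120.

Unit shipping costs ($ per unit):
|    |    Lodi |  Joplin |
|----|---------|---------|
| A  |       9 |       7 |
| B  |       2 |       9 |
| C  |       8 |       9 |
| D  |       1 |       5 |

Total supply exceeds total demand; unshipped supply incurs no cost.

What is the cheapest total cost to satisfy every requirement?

A cheapest plan:
  A→Joplin: 70 × $7 = $490
  B→Lodi: 10 × $2 = $20
  B→Joplin: 10 × $9 = $90
  C→Joplin: 10 × $9 = $90
  D→Joplin: 30 × $5 = $150
Total = 490 + 20 + 90 + 90 + 150 = $840.
(Supply check: A ships 70; B ships 20; C ships 10; D ships 30.)

840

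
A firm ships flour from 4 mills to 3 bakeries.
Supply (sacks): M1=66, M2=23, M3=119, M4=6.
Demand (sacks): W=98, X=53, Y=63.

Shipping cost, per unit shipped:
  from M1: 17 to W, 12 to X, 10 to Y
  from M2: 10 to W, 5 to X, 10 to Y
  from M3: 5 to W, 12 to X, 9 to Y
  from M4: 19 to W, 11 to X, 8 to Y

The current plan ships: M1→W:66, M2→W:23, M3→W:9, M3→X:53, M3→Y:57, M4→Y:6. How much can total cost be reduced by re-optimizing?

Current plan cost = 66·17 + 23·10 + 9·5 + 53·12 + 57·9 + 6·8 = 2594.
Optimal plan:
  M1 to X: 30 × 12 = 360
  M1 to Y: 36 × 10 = 360
  M2 to X: 23 × 5 = 115
  M3 to W: 98 × 5 = 490
  M3 to Y: 21 × 9 = 189
  M4 to Y: 6 × 8 = 48
Optimal cost = 1562.
Saving = 2594 − 1562 = 1032.

1032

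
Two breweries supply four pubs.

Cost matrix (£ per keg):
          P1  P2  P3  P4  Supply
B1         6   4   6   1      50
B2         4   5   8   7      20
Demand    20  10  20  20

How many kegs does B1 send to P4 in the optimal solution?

20

Optimal shipments:
  B1→P2: 10 × £4 = £40
  B1→P3: 20 × £6 = £120
  B1→P4: 20 × £1 = £20
  B2→P1: 20 × £4 = £80
Total cost = £260.
So B1→P4 carries 20 kegs.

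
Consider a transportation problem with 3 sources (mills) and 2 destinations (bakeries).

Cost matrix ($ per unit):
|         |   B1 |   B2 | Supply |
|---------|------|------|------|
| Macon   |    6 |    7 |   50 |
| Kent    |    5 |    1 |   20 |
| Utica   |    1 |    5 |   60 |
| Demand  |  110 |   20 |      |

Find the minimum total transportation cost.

380

Optimal allocation:
  Macon→B1: 50 × $6 = $300
  Kent→B2: 20 × $1 = $20
  Utica→B1: 60 × $1 = $60
Total = 300 + 20 + 60 = $380.
(Supply check: Macon ships 50; Kent ships 20; Utica ships 60.)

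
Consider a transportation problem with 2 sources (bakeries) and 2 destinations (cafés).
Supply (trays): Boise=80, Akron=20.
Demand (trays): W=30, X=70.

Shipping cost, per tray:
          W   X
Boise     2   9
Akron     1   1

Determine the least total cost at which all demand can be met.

530

One minimum-cost allocation:
  Boise–W: 30 × 2 = 60
  Boise–X: 50 × 9 = 450
  Akron–X: 20 × 1 = 20
Total = 60 + 450 + 20 = 530.
(Supply check: Boise ships 80; Akron ships 20.)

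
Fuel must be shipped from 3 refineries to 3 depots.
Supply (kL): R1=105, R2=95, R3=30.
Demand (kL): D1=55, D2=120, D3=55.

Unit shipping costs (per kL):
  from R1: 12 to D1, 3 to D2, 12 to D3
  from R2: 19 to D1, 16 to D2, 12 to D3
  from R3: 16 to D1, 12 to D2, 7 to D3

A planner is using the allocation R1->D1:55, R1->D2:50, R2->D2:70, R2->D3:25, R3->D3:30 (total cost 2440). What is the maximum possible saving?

Current plan cost = 55·12 + 50·3 + 70·16 + 25·12 + 30·7 = 2440.
Optimal plan:
  R1->D2: 105 × 3 = 315
  R2->D1: 55 × 19 = 1045
  R2->D2: 15 × 16 = 240
  R2->D3: 25 × 12 = 300
  R3->D3: 30 × 7 = 210
Optimal cost = 2110.
Saving = 2440 − 2110 = 330.

330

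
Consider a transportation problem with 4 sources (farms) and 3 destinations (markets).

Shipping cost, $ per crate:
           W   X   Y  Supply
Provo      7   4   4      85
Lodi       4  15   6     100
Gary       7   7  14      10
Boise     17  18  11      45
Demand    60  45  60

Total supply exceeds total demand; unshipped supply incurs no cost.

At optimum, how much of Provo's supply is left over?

An optimal plan:
  Provo–X: 45 × $4 = $180
  Provo–Y: 40 × $4 = $160
  Lodi–W: 60 × $4 = $240
  Lodi–Y: 20 × $6 = $120
Total cost = $700.
Provo ships 85 of its 85, leaving 0.

0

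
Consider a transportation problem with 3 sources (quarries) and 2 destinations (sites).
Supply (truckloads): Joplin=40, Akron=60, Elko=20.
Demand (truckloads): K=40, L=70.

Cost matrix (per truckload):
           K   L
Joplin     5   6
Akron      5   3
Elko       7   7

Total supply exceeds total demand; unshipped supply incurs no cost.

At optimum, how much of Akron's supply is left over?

Minimum-cost shipments:
  Joplin to K: 40 truckloads
  Akron to L: 60 truckloads
  Elko to L: 10 truckloads
Total cost = 450.
Akron ships 60 of its 60, leaving 0.

0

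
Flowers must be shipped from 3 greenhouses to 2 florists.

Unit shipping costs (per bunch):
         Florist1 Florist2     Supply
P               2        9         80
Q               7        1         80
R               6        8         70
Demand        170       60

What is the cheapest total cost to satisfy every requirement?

780

Optimal allocation:
  P to Florist1: 80 bunches
  Q to Florist1: 20 bunches
  Q to Florist2: 60 bunches
  R to Florist1: 70 bunches
Total cost = 780.
(Supply check: P ships 80; Q ships 80; R ships 70.)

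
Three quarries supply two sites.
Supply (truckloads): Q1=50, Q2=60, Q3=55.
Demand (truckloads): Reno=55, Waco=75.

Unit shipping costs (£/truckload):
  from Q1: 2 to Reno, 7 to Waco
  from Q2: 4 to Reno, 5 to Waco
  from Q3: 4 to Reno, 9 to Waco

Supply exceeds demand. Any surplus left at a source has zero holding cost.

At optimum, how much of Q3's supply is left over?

35

An optimal plan:
  Q1–Reno: 35 × £2 = £70
  Q1–Waco: 15 × £7 = £105
  Q2–Waco: 60 × £5 = £300
  Q3–Reno: 20 × £4 = £80
Total cost = £555.
Q3 ships 20 of its 55, leaving 35.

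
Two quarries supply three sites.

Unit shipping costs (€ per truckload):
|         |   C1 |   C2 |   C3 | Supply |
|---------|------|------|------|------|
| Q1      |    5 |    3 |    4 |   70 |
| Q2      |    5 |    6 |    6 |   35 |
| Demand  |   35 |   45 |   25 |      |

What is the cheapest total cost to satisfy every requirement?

One minimum-cost allocation:
  Q1->C2: 45 × €3 = €135
  Q1->C3: 25 × €4 = €100
  Q2->C1: 35 × €5 = €175
Total = 135 + 100 + 175 = €410.
(Supply check: Q1 ships 70; Q2 ships 35.)

410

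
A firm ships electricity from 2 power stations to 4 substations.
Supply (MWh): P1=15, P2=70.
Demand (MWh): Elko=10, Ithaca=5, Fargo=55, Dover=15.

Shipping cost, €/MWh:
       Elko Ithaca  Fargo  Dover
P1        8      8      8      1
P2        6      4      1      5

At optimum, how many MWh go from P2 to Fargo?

Solving gives:
  P1–Dover: 15 × €1 = €15
  P2–Elko: 10 × €6 = €60
  P2–Ithaca: 5 × €4 = €20
  P2–Fargo: 55 × €1 = €55
Total cost = €150.
So P2→Fargo carries 55 MWh.

55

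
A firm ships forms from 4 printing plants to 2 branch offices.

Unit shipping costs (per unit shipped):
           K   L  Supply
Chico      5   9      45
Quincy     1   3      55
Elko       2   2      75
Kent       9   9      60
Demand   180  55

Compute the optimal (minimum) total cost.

970

An optimal shipping plan:
  Chico→K: 45 × 5 = 225
  Quincy→K: 55 × 1 = 55
  Elko→K: 75 × 2 = 150
  Kent→K: 5 × 9 = 45
  Kent→L: 55 × 9 = 495
Total = 225 + 55 + 150 + 45 + 495 = 970.
(Supply check: Chico ships 45; Quincy ships 55; Elko ships 75; Kent ships 60.)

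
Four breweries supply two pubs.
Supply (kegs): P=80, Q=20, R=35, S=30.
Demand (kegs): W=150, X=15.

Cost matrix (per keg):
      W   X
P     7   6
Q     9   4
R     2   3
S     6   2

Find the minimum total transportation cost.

915

An optimal shipping plan:
  P–W: 80 × 7 = 560
  Q–W: 5 × 9 = 45
  Q–X: 15 × 4 = 60
  R–W: 35 × 2 = 70
  S–W: 30 × 6 = 180
Total = 560 + 45 + 60 + 70 + 180 = 915.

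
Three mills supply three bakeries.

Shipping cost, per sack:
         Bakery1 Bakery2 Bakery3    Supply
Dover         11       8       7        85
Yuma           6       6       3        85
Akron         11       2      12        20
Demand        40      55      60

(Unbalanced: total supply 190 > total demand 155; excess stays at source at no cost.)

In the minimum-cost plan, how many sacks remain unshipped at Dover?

Minimum-cost shipments:
  Dover–Bakery2: 35 × 8 = 280
  Dover–Bakery3: 15 × 7 = 105
  Yuma–Bakery1: 40 × 6 = 240
  Yuma–Bakery3: 45 × 3 = 135
  Akron–Bakery2: 20 × 2 = 40
Total cost = 800.
Dover ships 50 of its 85, leaving 35.

35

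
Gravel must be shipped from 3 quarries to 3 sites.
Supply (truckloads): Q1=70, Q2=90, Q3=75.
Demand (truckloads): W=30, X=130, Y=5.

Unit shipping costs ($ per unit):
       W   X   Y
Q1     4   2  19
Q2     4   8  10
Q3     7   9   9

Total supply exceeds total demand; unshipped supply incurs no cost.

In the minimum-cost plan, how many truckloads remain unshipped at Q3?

An optimal plan:
  Q1->X: 70 × $2 = $140
  Q2->W: 30 × $4 = $120
  Q2->X: 60 × $8 = $480
  Q3->Y: 5 × $9 = $45
Total cost = $785.
Q3 ships 5 of its 75, leaving 70.

70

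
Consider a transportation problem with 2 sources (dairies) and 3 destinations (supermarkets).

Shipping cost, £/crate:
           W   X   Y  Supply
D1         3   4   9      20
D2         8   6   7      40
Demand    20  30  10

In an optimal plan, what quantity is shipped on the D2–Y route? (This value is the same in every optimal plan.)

10

Optimal shipments:
  D1 to W: 20 × £3 = £60
  D2 to X: 30 × £6 = £180
  D2 to Y: 10 × £7 = £70
Total cost = £310.
So D2→Y carries 10 crates.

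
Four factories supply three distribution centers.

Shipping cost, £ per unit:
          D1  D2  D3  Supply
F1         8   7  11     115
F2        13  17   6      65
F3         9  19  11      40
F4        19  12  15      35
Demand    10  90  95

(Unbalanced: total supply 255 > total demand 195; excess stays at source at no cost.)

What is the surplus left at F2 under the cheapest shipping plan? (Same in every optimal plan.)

0

An optimal plan:
  F1 to D1: 10 pallets
  F1 to D2: 90 pallets
  F2 to D3: 65 pallets
  F3 to D3: 30 pallets
Total cost = £1430.
F2 ships 65 of its 65, leaving 0.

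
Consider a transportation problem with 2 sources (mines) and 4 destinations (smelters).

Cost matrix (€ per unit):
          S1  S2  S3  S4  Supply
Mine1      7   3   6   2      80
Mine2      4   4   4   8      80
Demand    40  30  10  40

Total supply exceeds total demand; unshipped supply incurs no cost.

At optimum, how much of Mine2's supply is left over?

An optimal plan:
  Mine1→S2: 30 tons
  Mine1→S4: 40 tons
  Mine2→S1: 40 tons
  Mine2→S3: 10 tons
Total cost = €370.
Mine2 ships 50 of its 80, leaving 30.

30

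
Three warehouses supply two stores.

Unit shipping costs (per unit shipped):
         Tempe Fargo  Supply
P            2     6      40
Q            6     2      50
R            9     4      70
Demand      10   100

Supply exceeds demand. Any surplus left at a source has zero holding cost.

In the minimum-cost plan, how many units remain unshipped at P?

Minimum-cost shipments:
  P–Tempe: 10 × 2 = 20
  Q–Fargo: 50 × 2 = 100
  R–Fargo: 50 × 4 = 200
Total cost = 320.
P ships 10 of its 40, leaving 30.

30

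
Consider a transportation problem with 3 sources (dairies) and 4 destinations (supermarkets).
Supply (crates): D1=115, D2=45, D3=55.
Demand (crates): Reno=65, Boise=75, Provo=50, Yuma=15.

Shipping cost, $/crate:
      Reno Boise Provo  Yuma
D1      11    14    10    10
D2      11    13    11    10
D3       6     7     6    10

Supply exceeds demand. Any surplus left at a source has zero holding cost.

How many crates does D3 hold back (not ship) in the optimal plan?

0

Minimum-cost shipments:
  D1->Reno: 40 × $11 = $440
  D1->Provo: 50 × $10 = $500
  D1->Yuma: 15 × $10 = $150
  D2->Reno: 25 × $11 = $275
  D2->Boise: 20 × $13 = $260
  D3->Boise: 55 × $7 = $385
Total cost = $2010.
D3 ships 55 of its 55, leaving 0.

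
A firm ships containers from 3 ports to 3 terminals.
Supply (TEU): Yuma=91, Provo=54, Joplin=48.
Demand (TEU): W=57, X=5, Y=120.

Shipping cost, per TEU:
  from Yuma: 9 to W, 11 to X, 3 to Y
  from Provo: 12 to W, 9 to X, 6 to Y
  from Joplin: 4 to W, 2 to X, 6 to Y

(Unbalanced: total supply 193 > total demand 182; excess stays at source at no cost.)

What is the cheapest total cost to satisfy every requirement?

A cheapest plan:
  Yuma to Y: 91 TEU
  Provo to W: 9 TEU
  Provo to X: 5 TEU
  Provo to Y: 29 TEU
  Joplin to W: 48 TEU
Total cost = 792.
(Supply check: Yuma ships 91; Provo ships 43; Joplin ships 48.)

792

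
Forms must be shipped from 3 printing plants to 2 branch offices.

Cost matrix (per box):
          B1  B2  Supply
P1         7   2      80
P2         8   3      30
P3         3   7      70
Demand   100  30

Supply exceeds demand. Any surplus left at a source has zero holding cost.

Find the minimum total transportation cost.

Optimal allocation:
  P1→B1: 30 boxes
  P1→B2: 30 boxes
  P3→B1: 70 boxes
Total cost = 480.

480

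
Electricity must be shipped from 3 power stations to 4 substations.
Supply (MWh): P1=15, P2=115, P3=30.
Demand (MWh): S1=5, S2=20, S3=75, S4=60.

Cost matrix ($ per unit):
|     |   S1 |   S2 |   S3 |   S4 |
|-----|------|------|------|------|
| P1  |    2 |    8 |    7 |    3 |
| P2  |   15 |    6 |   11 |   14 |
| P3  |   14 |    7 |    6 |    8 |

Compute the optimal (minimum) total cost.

1505

An optimal shipping plan:
  P1 to S1: 5 × $2 = $10
  P1 to S4: 10 × $3 = $30
  P2 to S2: 20 × $6 = $120
  P2 to S3: 75 × $11 = $825
  P2 to S4: 20 × $14 = $280
  P3 to S4: 30 × $8 = $240
Total = 10 + 30 + 120 + 825 + 280 + 240 = $1505.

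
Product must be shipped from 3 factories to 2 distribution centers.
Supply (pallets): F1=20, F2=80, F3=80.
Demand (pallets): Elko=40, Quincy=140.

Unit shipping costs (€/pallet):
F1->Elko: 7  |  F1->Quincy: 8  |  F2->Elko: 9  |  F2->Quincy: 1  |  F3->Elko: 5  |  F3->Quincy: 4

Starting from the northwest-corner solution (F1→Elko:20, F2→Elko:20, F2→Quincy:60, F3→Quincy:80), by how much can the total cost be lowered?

140

Current plan cost = 20·7 + 20·9 + 60·1 + 80·4 = €700.
Optimal plan:
  F1–Elko: 20 pallets
  F2–Quincy: 80 pallets
  F3–Elko: 20 pallets
  F3–Quincy: 60 pallets
Optimal cost = €560.
Saving = 700 − 560 = €140.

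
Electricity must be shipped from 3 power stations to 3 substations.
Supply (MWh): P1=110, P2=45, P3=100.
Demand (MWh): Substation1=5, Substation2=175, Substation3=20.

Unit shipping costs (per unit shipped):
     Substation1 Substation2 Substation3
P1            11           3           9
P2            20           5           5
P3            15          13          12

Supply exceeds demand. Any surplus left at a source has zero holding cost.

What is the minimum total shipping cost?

Optimal allocation:
  P1→Substation2: 110 × 3 = 330
  P2→Substation2: 45 × 5 = 225
  P3→Substation1: 5 × 15 = 75
  P3→Substation2: 20 × 13 = 260
  P3→Substation3: 20 × 12 = 240
Total = 330 + 225 + 75 + 260 + 240 = 1130.
(Supply check: P1 ships 110; P2 ships 45; P3 ships 45.)

1130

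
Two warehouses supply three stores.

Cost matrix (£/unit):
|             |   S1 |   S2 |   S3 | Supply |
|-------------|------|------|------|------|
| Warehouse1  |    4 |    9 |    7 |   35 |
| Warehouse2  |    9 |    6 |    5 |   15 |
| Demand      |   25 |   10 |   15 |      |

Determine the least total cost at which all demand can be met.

Optimal allocation:
  Warehouse1–S1: 25 × £4 = £100
  Warehouse1–S3: 10 × £7 = £70
  Warehouse2–S2: 10 × £6 = £60
  Warehouse2–S3: 5 × £5 = £25
Total = 100 + 70 + 60 + 25 = £255.

255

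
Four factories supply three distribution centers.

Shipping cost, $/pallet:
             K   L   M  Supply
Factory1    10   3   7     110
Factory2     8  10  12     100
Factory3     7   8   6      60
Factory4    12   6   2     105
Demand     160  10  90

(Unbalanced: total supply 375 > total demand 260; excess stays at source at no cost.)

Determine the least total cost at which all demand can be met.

Optimal allocation:
  Factory1 to L: 10 × $3 = $30
  Factory2 to K: 100 × $8 = $800
  Factory3 to K: 60 × $7 = $420
  Factory4 to M: 90 × $2 = $180
Total = 30 + 800 + 420 + 180 = $1430.
(Supply check: Factory1 ships 10; Factory2 ships 100; Factory3 ships 60; Factory4 ships 90.)

1430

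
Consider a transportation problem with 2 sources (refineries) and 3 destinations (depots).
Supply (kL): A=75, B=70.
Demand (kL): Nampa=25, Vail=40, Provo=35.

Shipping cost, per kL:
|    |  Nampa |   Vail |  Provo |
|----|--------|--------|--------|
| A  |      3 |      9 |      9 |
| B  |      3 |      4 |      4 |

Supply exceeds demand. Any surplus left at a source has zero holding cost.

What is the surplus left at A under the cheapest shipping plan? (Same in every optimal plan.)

45

An optimal plan:
  A–Nampa: 25 kL
  A–Vail: 5 kL
  B–Vail: 35 kL
  B–Provo: 35 kL
Total cost = 400.
A ships 30 of its 75, leaving 45.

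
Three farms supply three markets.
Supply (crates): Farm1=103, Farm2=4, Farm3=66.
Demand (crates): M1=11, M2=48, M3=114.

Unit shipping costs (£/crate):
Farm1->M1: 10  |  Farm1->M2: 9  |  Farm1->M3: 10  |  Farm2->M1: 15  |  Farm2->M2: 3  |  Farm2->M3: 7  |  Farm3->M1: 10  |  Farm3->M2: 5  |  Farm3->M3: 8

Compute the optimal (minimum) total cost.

One minimum-cost allocation:
  Farm1 to M1: 11 × £10 = £110
  Farm1 to M3: 92 × £10 = £920
  Farm2 to M2: 4 × £3 = £12
  Farm3 to M2: 44 × £5 = £220
  Farm3 to M3: 22 × £8 = £176
Total = 110 + 920 + 12 + 220 + 176 = £1438.

1438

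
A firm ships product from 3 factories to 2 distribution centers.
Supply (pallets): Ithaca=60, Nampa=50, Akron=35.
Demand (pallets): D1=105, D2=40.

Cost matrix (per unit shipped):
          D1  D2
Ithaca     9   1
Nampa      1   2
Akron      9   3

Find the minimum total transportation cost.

585

An optimal shipping plan:
  Ithaca→D1: 20 × 9 = 180
  Ithaca→D2: 40 × 1 = 40
  Nampa→D1: 50 × 1 = 50
  Akron→D1: 35 × 9 = 315
Total = 180 + 40 + 50 + 315 = 585.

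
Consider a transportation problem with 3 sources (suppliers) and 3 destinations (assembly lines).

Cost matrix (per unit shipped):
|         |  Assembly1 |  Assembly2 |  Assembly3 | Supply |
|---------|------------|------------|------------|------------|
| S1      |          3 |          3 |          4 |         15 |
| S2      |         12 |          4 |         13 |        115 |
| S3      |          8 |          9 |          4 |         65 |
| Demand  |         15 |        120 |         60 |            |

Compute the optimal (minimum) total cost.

785

Optimal allocation:
  S1 to Assembly1: 10 × 3 = 30
  S1 to Assembly2: 5 × 3 = 15
  S2 to Assembly2: 115 × 4 = 460
  S3 to Assembly1: 5 × 8 = 40
  S3 to Assembly3: 60 × 4 = 240
Total = 30 + 15 + 460 + 40 + 240 = 785.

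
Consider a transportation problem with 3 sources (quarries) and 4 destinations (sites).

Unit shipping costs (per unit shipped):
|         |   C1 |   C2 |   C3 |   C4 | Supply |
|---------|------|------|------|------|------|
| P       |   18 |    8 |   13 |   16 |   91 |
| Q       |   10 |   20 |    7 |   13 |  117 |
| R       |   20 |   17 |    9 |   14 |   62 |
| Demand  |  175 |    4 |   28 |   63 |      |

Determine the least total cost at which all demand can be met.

3438

An optimal shipping plan:
  P->C1: 58 truckloads
  P->C2: 4 truckloads
  P->C4: 29 truckloads
  Q->C1: 117 truckloads
  R->C3: 28 truckloads
  R->C4: 34 truckloads
Total cost = 3438.
(Supply check: P ships 91; Q ships 117; R ships 62.)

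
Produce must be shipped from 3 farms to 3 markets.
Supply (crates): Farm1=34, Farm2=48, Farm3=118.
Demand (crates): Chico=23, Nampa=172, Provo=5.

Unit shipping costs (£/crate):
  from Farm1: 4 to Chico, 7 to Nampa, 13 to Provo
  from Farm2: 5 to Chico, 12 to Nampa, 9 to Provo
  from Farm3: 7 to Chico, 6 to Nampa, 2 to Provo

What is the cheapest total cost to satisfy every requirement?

A cheapest plan:
  Farm1→Nampa: 34 × £7 = £238
  Farm2→Chico: 23 × £5 = £115
  Farm2→Nampa: 25 × £12 = £300
  Farm3→Nampa: 113 × £6 = £678
  Farm3→Provo: 5 × £2 = £10
Total = 238 + 115 + 300 + 678 + 10 = £1341.
(Supply check: Farm1 ships 34; Farm2 ships 48; Farm3 ships 118.)

1341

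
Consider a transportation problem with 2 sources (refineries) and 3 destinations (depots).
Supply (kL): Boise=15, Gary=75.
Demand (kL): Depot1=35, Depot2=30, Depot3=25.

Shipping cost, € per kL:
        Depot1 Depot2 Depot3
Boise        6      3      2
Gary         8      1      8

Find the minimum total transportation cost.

420

One minimum-cost allocation:
  Boise to Depot3: 15 × €2 = €30
  Gary to Depot1: 35 × €8 = €280
  Gary to Depot2: 30 × €1 = €30
  Gary to Depot3: 10 × €8 = €80
Total = 30 + 280 + 30 + 80 = €420.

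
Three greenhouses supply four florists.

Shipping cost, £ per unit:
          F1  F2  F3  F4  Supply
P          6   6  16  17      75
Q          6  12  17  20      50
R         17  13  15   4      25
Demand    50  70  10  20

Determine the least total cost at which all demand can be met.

An optimal shipping plan:
  P to F2: 70 × £6 = £420
  P to F3: 5 × £16 = £80
  Q to F1: 50 × £6 = £300
  R to F3: 5 × £15 = £75
  R to F4: 20 × £4 = £80
Total = 420 + 80 + 300 + 75 + 80 = £955.

955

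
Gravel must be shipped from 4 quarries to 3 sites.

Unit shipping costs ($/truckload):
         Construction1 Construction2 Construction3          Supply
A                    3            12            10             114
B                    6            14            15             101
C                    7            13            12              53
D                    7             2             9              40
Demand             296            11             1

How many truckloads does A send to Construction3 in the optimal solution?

0

Solving gives:
  A–Construction1: 114 truckloads
  B–Construction1: 101 truckloads
  C–Construction1: 53 truckloads
  D–Construction1: 28 truckloads
  D–Construction2: 11 truckloads
  D–Construction3: 1 truckloads
Total cost = $1546.
The route A→Construction3 is not used.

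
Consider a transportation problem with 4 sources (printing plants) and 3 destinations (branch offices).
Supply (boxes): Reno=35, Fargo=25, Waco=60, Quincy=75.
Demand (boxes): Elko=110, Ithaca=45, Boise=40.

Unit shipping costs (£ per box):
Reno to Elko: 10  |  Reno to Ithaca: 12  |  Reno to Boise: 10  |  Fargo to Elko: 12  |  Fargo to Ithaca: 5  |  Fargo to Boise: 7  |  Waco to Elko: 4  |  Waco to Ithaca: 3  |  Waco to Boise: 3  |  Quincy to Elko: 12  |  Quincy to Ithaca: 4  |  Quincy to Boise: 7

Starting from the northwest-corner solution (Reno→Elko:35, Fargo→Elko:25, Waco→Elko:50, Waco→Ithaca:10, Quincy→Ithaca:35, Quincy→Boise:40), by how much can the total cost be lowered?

Current plan cost = 35·10 + 25·12 + 50·4 + 10·3 + 35·4 + 40·7 = £1300.
Optimal plan:
  Reno to Elko: 35 × £10 = £350
  Fargo to Elko: 15 × £12 = £180
  Fargo to Boise: 10 × £7 = £70
  Waco to Elko: 60 × £4 = £240
  Quincy to Ithaca: 45 × £4 = £180
  Quincy to Boise: 30 × £7 = £210
Optimal cost = £1230.
Saving = 1300 − 1230 = £70.

70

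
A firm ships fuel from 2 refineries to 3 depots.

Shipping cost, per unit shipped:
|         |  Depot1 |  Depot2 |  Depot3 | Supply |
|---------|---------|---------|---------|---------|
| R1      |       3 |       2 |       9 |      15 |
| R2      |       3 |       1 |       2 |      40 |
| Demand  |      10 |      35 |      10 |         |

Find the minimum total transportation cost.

90

An optimal shipping plan:
  R1->Depot1: 10 kL
  R1->Depot2: 5 kL
  R2->Depot2: 30 kL
  R2->Depot3: 10 kL
Total cost = 90.
(Supply check: R1 ships 15; R2 ships 40.)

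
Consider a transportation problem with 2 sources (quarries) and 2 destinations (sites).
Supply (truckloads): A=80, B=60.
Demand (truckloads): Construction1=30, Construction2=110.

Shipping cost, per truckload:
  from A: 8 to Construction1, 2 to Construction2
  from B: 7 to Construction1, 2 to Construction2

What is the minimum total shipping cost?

An optimal shipping plan:
  A to Construction2: 80 × 2 = 160
  B to Construction1: 30 × 7 = 210
  B to Construction2: 30 × 2 = 60
Total = 160 + 210 + 60 = 430.

430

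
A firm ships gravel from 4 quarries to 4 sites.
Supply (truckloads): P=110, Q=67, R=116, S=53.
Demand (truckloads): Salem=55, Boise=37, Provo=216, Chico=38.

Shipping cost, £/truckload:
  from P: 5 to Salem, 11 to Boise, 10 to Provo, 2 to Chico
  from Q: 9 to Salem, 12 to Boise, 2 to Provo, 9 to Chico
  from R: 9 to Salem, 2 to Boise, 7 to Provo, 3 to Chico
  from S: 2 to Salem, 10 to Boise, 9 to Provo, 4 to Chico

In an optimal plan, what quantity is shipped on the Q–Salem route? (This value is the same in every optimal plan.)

The minimum-cost plan:
  P→Salem: 2 × £5 = £10
  P→Provo: 70 × £10 = £700
  P→Chico: 38 × £2 = £76
  Q→Provo: 67 × £2 = £134
  R→Boise: 37 × £2 = £74
  R→Provo: 79 × £7 = £553
  S→Salem: 53 × £2 = £106
Total cost = £1653.
The route Q→Salem is not used.

0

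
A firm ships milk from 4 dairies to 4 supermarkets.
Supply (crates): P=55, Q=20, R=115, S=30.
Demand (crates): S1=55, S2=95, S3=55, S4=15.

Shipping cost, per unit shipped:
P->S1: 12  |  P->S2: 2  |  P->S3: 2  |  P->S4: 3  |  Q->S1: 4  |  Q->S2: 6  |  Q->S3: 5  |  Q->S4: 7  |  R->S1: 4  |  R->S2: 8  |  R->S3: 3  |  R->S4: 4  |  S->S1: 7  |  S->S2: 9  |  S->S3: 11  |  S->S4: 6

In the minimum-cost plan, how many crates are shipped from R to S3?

55

Solving gives:
  P→S2: 55 × 2 = 110
  Q→S2: 20 × 6 = 120
  R→S1: 55 × 4 = 220
  R→S3: 55 × 3 = 165
  R→S4: 5 × 4 = 20
  S→S2: 20 × 9 = 180
  S→S4: 10 × 6 = 60
Total cost = 875.
So R→S3 carries 55 crates.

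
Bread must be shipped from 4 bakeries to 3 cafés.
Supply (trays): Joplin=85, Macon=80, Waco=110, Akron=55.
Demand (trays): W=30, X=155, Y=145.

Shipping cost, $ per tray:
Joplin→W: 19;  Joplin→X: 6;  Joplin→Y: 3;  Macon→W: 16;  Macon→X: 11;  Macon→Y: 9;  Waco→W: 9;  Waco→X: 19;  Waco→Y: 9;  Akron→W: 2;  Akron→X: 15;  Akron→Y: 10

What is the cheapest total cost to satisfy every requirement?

An optimal shipping plan:
  Joplin->X: 75 × $6 = $450
  Joplin->Y: 10 × $3 = $30
  Macon->X: 80 × $11 = $880
  Waco->Y: 110 × $9 = $990
  Akron->W: 30 × $2 = $60
  Akron->Y: 25 × $10 = $250
Total = 450 + 30 + 880 + 990 + 60 + 250 = $2660.

2660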